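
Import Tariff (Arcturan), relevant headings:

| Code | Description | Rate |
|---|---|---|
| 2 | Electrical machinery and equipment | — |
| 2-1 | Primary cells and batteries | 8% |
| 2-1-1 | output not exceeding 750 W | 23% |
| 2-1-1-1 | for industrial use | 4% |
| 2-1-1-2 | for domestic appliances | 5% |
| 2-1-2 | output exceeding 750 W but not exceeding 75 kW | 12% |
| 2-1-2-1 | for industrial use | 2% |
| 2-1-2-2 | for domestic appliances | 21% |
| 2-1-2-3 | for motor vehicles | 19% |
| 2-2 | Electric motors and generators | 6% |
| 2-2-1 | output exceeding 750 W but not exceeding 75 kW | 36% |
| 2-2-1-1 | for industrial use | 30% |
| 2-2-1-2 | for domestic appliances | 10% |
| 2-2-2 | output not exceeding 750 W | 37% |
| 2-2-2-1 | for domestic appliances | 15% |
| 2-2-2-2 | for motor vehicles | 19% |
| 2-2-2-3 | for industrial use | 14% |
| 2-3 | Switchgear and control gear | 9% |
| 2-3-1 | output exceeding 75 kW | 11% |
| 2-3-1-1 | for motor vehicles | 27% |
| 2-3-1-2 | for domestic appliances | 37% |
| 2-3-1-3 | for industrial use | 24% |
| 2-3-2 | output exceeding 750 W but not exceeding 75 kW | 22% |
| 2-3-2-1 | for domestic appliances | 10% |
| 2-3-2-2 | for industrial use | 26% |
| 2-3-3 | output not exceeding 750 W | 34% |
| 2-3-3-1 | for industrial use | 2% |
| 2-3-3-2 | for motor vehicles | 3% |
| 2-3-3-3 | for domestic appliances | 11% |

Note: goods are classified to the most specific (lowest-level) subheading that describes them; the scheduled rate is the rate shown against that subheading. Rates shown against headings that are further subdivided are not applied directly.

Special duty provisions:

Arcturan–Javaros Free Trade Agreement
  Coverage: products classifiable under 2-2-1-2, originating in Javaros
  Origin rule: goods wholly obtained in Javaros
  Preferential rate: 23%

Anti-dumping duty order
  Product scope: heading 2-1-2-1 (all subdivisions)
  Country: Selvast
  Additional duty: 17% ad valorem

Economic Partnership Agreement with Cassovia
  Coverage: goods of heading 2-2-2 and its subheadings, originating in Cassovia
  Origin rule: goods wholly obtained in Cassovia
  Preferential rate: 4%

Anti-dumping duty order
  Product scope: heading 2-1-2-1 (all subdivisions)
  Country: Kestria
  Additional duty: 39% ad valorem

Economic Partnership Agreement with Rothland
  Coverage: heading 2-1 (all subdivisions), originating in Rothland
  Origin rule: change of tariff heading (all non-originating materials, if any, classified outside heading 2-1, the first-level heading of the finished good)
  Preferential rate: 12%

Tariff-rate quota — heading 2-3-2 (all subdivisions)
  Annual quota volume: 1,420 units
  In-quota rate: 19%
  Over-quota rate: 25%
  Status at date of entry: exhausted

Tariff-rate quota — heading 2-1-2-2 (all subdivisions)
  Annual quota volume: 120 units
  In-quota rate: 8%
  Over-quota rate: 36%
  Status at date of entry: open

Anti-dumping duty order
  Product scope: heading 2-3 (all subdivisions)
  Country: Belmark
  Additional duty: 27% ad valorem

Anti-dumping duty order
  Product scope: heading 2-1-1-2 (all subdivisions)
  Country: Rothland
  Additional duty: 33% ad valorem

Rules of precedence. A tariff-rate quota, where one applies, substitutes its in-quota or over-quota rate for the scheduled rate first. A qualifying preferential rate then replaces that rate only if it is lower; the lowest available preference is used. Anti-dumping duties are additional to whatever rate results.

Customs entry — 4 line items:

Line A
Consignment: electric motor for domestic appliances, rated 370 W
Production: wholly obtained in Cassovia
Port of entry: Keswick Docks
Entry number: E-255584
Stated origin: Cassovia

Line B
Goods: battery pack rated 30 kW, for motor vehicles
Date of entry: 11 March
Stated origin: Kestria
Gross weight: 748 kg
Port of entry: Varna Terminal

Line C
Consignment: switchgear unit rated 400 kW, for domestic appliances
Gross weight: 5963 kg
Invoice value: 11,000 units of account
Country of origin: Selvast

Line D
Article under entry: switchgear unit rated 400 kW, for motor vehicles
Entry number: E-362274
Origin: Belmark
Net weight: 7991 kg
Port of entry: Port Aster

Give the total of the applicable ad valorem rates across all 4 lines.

Line A: electric motor → 2-2; rated 370 W → 2-2-2; for domestic appliances → 2-2-2-1. Scheduled 15%. Cassovia agreement on 2-2-2: wholly obtained → 4% available; preferential 4%. → 4%.
Line B: battery pack → 2-1; rated 30 kW → 2-1-2; for motor vehicles → 2-1-2-3. Scheduled 19%. No special measure applies. → 19%.
Line C: switchgear unit → 2-3; rated 400 kW → 2-3-1; for domestic appliances → 2-3-1-2. Scheduled 37%. No special measure applies. → 37%.
Line D: switchgear unit → 2-3; rated 400 kW → 2-3-1; for motor vehicles → 2-3-1-1. Scheduled 27%. anti-dumping (Belmark, 2-3): +27%; total 27% + 27% = 54%. → 54%.
Sum: 4% + 19% + 37% + 54% = 114%.

114%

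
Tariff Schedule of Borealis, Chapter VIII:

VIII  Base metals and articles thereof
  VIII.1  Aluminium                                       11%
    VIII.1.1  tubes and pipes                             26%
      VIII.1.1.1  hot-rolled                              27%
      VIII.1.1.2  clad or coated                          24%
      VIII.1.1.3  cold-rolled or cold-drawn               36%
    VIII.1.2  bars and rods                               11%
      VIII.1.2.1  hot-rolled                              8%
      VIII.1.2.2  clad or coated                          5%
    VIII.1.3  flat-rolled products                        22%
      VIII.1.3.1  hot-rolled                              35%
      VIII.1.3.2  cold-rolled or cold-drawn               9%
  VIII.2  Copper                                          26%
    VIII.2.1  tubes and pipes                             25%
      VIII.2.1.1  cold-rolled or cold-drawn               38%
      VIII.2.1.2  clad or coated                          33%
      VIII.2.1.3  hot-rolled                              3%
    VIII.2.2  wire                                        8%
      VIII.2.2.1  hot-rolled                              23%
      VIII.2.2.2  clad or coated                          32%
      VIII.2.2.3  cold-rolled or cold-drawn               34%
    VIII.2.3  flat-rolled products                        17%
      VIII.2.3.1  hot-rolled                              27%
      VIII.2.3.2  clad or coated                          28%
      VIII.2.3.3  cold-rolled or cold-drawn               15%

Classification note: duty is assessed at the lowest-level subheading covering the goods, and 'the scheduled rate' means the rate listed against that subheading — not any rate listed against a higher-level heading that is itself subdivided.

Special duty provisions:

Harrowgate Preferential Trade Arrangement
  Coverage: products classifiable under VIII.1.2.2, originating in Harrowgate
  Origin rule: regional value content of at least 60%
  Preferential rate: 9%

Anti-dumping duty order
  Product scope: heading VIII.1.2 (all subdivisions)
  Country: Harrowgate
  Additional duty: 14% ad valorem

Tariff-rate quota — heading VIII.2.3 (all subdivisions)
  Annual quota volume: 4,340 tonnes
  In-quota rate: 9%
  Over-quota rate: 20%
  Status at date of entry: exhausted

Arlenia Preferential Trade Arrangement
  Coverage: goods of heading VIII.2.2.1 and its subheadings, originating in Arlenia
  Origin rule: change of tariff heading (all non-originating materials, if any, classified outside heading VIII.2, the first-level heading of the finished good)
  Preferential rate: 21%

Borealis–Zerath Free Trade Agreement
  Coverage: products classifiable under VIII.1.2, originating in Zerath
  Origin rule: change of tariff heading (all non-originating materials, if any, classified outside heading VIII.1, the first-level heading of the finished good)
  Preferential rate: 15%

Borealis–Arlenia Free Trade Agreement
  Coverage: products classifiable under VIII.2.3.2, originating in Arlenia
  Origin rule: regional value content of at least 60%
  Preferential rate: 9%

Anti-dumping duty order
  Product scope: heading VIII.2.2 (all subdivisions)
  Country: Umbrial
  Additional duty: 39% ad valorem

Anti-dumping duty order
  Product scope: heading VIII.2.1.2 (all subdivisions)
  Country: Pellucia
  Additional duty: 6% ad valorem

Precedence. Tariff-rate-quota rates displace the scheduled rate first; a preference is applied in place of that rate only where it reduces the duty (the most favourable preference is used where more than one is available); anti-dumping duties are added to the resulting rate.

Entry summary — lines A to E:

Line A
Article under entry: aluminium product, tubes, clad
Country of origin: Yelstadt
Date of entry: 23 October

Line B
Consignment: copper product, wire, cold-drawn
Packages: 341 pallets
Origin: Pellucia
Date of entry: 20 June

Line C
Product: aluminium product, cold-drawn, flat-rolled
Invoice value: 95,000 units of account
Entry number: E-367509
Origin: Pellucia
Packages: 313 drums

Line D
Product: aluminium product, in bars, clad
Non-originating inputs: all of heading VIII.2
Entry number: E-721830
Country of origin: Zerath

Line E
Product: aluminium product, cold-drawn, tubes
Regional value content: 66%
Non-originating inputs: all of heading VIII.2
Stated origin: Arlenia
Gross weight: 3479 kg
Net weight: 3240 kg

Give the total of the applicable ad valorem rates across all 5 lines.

Line A: aluminium → VIII.1; tubes → VIII.1.1; clad → VIII.1.1.2. Scheduled 24%. No special measure applies. → 24%.
Line B: copper → VIII.2; wire → VIII.2.2; cold-drawn → VIII.2.2.3. Scheduled 34%. No special measure applies. → 34%.
Line C: aluminium → VIII.1; flat-rolled → VIII.1.3; cold-drawn → VIII.1.3.2. Scheduled 9%. No special measure applies. → 9%.
Line D: aluminium → VIII.1; in bars → VIII.1.2; clad → VIII.1.2.2. Scheduled 5%. Zerath agreement on VIII.1.2: CTH met → 15% available; preference 15% not lower than 5% → no reduction. → 5%.
Line E: aluminium → VIII.1; tubes → VIII.1.1; cold-drawn → VIII.1.1.3. Scheduled 36%. Arlenia agreement on VIII.2.2.1: VIII.1.1.3 not covered; Arlenia agreement on VIII.2.3.2: VIII.1.1.3 not covered. → 36%.
Sum: 24% + 34% + 9% + 5% + 36% = 108%.

108%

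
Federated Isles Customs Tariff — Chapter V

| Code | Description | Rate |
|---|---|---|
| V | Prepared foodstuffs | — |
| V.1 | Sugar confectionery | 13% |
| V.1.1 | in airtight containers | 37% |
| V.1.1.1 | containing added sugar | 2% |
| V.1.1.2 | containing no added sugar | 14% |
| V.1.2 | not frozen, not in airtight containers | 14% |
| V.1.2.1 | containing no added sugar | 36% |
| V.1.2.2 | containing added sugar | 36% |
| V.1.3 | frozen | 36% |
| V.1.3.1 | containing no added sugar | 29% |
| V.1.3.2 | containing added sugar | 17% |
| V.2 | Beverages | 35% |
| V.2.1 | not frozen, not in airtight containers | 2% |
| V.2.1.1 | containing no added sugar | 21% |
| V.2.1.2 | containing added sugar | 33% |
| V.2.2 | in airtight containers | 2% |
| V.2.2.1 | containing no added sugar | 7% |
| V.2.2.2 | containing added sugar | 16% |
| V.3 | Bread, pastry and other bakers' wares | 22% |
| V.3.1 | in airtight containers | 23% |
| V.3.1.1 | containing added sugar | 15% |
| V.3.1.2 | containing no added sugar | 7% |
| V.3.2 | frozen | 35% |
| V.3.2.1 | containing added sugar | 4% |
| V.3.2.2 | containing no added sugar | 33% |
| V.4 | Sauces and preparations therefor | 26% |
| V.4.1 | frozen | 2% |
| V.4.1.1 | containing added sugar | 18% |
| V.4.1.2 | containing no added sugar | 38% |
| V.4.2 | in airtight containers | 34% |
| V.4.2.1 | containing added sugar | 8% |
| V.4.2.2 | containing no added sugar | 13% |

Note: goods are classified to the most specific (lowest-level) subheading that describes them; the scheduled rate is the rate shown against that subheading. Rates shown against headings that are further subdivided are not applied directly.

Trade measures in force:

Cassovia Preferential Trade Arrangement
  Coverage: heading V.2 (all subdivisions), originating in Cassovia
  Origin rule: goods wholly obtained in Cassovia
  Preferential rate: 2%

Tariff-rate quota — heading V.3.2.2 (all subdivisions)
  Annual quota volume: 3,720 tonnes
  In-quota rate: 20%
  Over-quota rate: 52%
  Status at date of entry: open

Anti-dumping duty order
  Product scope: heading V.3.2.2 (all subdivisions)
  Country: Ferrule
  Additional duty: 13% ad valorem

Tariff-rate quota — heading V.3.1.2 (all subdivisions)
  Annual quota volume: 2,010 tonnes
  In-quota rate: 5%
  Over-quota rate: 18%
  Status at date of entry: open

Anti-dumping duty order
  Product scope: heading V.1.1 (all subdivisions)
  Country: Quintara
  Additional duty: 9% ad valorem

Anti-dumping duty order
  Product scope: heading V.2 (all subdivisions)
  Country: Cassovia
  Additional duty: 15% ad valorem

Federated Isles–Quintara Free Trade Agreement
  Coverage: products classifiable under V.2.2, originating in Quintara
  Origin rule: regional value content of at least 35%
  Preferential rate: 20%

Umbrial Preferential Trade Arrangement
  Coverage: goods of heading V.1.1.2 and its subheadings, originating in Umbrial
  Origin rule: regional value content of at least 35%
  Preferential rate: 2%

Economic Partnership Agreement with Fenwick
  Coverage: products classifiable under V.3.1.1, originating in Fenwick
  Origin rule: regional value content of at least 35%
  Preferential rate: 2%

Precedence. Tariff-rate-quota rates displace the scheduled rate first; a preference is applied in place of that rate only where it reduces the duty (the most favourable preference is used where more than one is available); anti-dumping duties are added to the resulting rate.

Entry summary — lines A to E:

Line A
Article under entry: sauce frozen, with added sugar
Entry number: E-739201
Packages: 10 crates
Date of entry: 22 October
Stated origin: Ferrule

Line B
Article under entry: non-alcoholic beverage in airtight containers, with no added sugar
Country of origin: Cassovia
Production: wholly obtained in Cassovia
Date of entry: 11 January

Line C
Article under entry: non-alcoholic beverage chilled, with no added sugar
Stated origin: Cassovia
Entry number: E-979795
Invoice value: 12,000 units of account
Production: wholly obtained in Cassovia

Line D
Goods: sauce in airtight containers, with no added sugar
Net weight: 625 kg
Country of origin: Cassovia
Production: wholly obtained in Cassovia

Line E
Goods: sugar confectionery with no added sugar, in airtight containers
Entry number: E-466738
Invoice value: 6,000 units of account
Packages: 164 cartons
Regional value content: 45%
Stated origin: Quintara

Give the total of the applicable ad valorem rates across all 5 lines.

Line A: sauce → V.4; frozen → V.4.1; with added sugar → V.4.1.1. Scheduled 18%. No special measure applies. → 18%.
Line B: non-alcoholic beverage → V.2; in airtight containers → V.2.2; with no added sugar → V.2.2.1. Scheduled 7%. Cassovia agreement on V.2: wholly obtained → 2% available; preferential 2%; anti-dumping (Cassovia, V.2): +15%; total 2% + 15% = 17%. → 17%.
Line C: non-alcoholic beverage → V.2; chilled → V.2.1; with no added sugar → V.2.1.1. Scheduled 21%. Cassovia agreement on V.2: wholly obtained → 2% available; preferential 2%; anti-dumping (Cassovia, V.2): +15%; total 2% + 15% = 17%. → 17%.
Line D: sauce → V.4; in airtight containers → V.4.2; with no added sugar → V.4.2.2. Scheduled 13%. Cassovia agreement on V.2: V.4.2.2 not covered. → 13%.
Line E: sugar confectionery → V.1; in airtight containers → V.1.1; with no added sugar → V.1.1.2. Scheduled 14%. Quintara agreement on V.2.2: V.1.1.2 not covered; anti-dumping (Quintara, V.1.1): +9%; total 14% + 9% = 23%. → 23%.
Sum: 18% + 17% + 17% + 13% + 23% = 88%.

88%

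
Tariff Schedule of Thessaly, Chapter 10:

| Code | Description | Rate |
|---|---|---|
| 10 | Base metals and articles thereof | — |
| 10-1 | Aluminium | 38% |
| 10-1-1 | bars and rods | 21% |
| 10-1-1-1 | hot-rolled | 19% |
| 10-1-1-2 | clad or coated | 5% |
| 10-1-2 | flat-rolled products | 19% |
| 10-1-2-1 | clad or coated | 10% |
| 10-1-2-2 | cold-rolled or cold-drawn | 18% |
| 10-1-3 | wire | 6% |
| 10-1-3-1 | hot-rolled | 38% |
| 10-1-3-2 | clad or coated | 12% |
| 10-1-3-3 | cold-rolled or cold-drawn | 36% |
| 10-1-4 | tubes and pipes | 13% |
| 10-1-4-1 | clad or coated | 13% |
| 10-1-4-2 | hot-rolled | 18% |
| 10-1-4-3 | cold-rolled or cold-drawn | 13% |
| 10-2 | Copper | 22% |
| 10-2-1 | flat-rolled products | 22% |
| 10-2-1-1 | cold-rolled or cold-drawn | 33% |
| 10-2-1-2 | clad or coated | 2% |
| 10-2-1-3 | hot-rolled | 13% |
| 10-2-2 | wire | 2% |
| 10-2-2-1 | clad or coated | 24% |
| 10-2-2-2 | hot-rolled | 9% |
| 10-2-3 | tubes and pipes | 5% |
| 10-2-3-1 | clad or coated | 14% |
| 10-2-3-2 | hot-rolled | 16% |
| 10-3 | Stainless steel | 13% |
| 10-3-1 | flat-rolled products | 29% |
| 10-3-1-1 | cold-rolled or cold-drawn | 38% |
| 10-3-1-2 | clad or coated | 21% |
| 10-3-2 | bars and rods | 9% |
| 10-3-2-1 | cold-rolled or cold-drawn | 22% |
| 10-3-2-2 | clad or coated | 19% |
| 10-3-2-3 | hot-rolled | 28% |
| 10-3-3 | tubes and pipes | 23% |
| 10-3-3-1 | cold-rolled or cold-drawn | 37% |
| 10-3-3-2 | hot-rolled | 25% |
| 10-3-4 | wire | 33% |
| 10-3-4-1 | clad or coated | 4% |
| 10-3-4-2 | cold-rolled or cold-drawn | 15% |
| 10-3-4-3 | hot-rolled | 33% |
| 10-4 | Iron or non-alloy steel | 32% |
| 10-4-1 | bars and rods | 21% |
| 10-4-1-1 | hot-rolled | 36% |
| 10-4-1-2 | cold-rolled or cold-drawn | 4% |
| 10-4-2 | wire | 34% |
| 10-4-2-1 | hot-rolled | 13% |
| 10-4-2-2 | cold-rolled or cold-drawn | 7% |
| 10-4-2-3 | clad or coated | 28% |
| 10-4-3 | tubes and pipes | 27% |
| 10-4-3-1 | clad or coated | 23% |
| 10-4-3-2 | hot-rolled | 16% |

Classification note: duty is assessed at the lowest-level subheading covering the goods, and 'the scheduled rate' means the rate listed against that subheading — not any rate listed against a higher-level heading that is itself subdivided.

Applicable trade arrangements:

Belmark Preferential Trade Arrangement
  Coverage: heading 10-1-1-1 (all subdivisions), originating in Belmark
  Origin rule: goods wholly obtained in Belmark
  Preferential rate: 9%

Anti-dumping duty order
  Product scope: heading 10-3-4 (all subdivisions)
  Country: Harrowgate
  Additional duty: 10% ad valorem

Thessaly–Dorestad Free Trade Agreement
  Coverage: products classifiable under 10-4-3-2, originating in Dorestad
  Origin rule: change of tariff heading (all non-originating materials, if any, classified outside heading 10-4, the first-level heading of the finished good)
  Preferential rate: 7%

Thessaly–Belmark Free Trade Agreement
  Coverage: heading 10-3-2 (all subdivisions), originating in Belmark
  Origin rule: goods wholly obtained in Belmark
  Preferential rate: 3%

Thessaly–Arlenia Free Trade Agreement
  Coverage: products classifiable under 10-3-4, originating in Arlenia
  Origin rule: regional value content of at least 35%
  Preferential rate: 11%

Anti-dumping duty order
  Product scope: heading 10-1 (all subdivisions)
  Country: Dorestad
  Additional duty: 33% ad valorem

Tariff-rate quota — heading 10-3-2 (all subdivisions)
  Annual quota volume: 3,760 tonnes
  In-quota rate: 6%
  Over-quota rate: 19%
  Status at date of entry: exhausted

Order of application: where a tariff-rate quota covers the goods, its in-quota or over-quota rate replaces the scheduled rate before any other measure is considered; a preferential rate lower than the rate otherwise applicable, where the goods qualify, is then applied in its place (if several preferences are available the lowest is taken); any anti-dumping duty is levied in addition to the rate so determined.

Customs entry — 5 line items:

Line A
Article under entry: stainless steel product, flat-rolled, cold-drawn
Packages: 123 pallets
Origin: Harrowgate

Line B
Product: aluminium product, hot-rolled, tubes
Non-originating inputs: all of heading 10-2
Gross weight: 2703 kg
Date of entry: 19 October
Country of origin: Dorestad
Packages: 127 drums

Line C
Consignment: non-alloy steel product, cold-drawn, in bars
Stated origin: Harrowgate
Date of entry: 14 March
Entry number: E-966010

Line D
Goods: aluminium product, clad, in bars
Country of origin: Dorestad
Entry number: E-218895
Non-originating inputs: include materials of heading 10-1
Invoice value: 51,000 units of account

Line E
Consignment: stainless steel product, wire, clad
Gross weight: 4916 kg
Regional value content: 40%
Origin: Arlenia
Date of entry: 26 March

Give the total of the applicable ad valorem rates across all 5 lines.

135%

Line A: stainless steel → 10-3; flat-rolled → 10-3-1; cold-drawn → 10-3-1-1. Scheduled 38%. No special measure applies. → 38%.
Line B: aluminium → 10-1; tubes → 10-1-4; hot-rolled → 10-1-4-2. Scheduled 18%. Dorestad agreement on 10-4-3-2: 10-1-4-2 not covered; anti-dumping (Dorestad, 10-1): +33%; total 18% + 33% = 51%. → 51%.
Line C: non-alloy steel → 10-4; in bars → 10-4-1; cold-drawn → 10-4-1-2. Scheduled 4%. No special measure applies. → 4%.
Line D: aluminium → 10-1; in bars → 10-1-1; clad → 10-1-1-2. Scheduled 5%. Dorestad agreement on 10-4-3-2: 10-1-1-2 not covered; anti-dumping (Dorestad, 10-1): +33%; total 5% + 33% = 38%. → 38%.
Line E: stainless steel → 10-3; wire → 10-3-4; clad → 10-3-4-1. Scheduled 4%. Arlenia agreement on 10-3-4: RVC ≥ 35% → 11% available; preference 11% not lower than 4% → no reduction. → 4%.
Sum: 38% + 51% + 4% + 38% + 4% = 135%.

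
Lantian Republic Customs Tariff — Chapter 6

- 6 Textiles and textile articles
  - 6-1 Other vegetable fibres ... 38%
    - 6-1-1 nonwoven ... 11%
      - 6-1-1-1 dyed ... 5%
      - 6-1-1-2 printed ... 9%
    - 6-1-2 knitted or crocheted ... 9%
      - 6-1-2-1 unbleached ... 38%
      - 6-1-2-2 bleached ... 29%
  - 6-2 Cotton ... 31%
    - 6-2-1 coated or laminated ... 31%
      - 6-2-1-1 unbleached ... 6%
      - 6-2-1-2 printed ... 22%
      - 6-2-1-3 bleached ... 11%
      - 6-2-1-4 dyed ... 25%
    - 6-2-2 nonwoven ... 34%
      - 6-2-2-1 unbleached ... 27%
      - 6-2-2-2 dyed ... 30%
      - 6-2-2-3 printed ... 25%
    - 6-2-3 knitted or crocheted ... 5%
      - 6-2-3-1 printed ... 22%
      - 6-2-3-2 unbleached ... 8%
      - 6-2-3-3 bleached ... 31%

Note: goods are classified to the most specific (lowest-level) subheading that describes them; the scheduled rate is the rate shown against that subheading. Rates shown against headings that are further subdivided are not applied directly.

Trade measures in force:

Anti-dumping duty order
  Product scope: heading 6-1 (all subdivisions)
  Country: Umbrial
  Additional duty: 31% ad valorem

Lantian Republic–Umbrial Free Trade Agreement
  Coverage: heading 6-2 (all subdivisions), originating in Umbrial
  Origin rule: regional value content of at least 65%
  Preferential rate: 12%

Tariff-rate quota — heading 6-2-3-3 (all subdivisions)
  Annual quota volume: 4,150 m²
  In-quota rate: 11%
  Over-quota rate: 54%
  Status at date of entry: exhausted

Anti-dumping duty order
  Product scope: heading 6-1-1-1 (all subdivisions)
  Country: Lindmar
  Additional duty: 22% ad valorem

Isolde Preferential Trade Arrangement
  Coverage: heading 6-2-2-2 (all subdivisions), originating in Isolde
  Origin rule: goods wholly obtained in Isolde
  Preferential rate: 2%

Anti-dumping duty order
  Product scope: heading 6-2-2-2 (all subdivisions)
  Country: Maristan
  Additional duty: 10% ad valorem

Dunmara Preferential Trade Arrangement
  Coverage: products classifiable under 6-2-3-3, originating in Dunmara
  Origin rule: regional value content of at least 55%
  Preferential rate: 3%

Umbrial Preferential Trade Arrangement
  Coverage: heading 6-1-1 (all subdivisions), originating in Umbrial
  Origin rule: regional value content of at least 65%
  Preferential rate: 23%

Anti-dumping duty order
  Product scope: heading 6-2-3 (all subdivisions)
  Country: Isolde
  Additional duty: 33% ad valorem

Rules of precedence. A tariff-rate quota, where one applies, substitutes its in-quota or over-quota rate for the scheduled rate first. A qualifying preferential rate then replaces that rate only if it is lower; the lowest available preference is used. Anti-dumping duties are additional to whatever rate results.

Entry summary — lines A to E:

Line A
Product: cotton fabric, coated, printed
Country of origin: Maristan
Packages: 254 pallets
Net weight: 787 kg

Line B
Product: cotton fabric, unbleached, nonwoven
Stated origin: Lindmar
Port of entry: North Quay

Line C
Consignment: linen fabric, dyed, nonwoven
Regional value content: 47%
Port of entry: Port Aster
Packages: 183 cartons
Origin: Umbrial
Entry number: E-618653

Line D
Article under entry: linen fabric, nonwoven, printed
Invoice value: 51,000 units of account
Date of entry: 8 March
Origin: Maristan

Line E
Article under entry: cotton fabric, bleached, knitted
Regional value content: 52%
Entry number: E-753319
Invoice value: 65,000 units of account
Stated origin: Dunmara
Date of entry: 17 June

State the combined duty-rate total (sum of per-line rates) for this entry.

148%

Line A: cotton → 6-2; coated → 6-2-1; printed → 6-2-1-2. Scheduled 22%. No special measure applies. → 22%.
Line B: cotton → 6-2; nonwoven → 6-2-2; unbleached → 6-2-2-1. Scheduled 27%. No special measure applies. → 27%.
Line C: linen → 6-1; nonwoven → 6-1-1; dyed → 6-1-1-1. Scheduled 5%. Umbrial agreement on 6-2: 6-1-1-1 not covered; Umbrial agreement on 6-1-1: RVC < 65%; anti-dumping (Umbrial, 6-1): +31%; total 5% + 31% = 36%. → 36%.
Line D: linen → 6-1; nonwoven → 6-1-1; printed → 6-1-1-2. Scheduled 9%. No special measure applies. → 9%.
Line E: cotton → 6-2; knitted → 6-2-3; bleached → 6-2-3-3. Scheduled 31%. quota on 6-2-3-3 exhausted → over-quota 54%; Dunmara agreement on 6-2-3-3: RVC < 55%. → 54%.
Sum: 22% + 27% + 36% + 9% + 54% = 148%.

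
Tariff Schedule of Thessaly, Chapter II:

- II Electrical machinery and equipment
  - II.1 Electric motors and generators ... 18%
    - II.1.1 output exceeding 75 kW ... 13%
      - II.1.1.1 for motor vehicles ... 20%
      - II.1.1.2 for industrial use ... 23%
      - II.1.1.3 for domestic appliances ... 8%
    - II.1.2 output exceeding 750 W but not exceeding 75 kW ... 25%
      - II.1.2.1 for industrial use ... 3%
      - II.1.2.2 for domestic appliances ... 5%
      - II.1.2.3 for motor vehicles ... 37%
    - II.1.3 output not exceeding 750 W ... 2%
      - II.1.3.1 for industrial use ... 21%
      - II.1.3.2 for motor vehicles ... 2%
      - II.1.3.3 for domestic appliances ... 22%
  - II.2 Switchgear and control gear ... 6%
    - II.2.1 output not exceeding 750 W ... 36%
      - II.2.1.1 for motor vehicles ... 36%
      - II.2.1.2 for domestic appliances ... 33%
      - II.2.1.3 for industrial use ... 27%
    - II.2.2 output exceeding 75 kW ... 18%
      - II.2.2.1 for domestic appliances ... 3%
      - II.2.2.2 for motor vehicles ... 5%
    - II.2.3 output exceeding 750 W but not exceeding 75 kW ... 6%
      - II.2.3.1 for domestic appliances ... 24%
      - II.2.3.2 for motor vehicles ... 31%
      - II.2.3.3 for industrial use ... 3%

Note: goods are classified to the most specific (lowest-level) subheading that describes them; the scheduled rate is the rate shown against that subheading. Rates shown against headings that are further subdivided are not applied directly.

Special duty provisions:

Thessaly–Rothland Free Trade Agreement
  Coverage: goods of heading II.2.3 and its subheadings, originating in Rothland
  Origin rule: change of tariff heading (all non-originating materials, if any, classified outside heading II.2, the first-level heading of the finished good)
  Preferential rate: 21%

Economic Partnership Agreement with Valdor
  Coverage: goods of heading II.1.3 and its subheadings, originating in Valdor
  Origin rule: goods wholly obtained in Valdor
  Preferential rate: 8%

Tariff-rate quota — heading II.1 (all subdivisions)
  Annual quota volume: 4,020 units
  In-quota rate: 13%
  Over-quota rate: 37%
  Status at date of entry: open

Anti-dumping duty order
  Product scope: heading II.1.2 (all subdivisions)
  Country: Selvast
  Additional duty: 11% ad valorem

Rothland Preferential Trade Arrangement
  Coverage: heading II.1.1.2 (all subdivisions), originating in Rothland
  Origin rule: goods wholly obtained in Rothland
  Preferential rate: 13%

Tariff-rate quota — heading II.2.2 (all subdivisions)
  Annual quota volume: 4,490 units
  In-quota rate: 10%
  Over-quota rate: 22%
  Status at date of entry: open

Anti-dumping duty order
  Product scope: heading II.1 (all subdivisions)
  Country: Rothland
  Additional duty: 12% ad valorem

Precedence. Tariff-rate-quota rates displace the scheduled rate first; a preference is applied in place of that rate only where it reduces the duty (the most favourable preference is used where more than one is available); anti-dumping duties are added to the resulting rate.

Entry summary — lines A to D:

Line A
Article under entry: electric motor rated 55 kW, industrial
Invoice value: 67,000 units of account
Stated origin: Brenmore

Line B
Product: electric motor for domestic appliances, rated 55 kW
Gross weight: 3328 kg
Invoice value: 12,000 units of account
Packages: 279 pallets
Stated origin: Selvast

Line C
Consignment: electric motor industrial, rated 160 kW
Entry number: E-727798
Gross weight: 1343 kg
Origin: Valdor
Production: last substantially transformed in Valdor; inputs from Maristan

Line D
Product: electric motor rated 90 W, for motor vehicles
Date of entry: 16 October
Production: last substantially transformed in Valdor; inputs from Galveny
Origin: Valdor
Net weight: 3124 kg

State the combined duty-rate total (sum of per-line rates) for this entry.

Line A: electric motor → II.1; rated 55 kW → II.1.2; industrial → II.1.2.1. Scheduled 3%. quota on II.1 open → in-quota 13%. → 13%.
Line B: electric motor → II.1; rated 55 kW → II.1.2; for domestic appliances → II.1.2.2. Scheduled 5%. quota on II.1 open → in-quota 13%; anti-dumping (Selvast, II.1.2): +11%; total 13% + 11% = 24%. → 24%.
Line C: electric motor → II.1; rated 160 kW → II.1.1; industrial → II.1.1.2. Scheduled 23%. quota on II.1 open → in-quota 13%; Valdor agreement on II.1.3: II.1.1.2 not covered. → 13%.
Line D: electric motor → II.1; rated 90 W → II.1.3; for motor vehicles → II.1.3.2. Scheduled 2%. quota on II.1 open → in-quota 13%; Valdor agreement on II.1.3: not wholly obtained. → 13%.
Sum: 13% + 24% + 13% + 13% = 63%.

63%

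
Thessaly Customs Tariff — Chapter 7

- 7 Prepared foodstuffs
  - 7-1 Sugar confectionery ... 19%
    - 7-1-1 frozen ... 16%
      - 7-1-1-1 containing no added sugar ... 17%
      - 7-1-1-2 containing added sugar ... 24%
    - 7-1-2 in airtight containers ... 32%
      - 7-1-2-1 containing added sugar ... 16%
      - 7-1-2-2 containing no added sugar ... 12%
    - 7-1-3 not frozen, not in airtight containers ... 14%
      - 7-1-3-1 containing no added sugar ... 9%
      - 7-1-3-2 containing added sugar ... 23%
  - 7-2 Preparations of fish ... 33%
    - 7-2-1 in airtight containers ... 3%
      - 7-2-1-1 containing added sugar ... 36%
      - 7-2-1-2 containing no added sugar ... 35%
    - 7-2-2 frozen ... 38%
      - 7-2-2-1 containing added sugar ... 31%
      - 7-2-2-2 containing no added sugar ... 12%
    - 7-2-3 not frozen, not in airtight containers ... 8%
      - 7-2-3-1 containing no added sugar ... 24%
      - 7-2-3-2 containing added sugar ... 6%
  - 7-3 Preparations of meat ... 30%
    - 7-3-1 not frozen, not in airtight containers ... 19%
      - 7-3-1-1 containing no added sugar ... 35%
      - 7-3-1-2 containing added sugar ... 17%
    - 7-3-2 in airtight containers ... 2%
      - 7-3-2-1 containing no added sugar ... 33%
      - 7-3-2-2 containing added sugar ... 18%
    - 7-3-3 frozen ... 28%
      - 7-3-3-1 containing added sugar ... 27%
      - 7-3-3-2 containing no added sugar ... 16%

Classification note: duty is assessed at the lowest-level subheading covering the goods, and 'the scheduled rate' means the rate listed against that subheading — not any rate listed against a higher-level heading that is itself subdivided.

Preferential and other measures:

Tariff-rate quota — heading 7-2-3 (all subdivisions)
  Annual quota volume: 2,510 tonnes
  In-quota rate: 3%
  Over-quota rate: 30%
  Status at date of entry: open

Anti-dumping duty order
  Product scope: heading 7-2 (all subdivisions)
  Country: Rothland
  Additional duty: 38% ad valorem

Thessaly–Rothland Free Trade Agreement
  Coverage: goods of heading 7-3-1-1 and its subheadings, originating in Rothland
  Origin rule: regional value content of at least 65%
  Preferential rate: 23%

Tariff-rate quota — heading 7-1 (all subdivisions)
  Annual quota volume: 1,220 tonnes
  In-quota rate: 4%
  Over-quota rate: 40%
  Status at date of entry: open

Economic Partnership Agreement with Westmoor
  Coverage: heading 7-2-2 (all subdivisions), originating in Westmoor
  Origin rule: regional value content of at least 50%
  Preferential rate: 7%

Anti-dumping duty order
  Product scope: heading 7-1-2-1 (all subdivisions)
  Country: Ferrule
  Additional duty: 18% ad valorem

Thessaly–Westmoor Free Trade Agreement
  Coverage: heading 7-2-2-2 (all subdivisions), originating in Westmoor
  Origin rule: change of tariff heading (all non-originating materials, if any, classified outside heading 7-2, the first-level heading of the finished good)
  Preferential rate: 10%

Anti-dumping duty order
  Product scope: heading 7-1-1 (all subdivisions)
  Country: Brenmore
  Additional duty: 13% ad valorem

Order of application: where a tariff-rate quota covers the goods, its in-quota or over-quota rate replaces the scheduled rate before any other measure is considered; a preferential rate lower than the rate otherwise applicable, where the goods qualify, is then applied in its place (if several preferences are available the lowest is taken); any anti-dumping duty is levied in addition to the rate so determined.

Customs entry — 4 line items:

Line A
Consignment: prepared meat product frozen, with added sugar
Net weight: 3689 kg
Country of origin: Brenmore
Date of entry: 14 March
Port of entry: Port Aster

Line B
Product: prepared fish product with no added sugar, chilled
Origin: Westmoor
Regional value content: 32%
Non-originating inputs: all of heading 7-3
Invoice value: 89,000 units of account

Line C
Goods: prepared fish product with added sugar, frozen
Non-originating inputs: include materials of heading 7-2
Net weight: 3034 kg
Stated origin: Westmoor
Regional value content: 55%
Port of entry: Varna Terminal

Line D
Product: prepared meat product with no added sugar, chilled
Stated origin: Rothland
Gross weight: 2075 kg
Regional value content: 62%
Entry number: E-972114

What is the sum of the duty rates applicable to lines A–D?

Line A: prepared meat product → 7-3; frozen → 7-3-3; with added sugar → 7-3-3-1. Scheduled 27%. No special measure applies. → 27%.
Line B: prepared fish product → 7-2; chilled → 7-2-3; with no added sugar → 7-2-3-1. Scheduled 24%. quota on 7-2-3 open → in-quota 3%; Westmoor agreement on 7-2-2: 7-2-3-1 not covered; Westmoor agreement on 7-2-2-2: 7-2-3-1 not covered. → 3%.
Line C: prepared fish product → 7-2; frozen → 7-2-2; with added sugar → 7-2-2-1. Scheduled 31%. Westmoor agreement on 7-2-2: RVC ≥ 50% → 7% available; Westmoor agreement on 7-2-2-2: 7-2-2-1 not covered; preferential 7%. → 7%.
Line D: prepared meat product → 7-3; chilled → 7-3-1; with no added sugar → 7-3-1-1. Scheduled 35%. Rothland agreement on 7-3-1-1: RVC < 65%. → 35%.
Sum: 27% + 3% + 7% + 35% = 72%.

72%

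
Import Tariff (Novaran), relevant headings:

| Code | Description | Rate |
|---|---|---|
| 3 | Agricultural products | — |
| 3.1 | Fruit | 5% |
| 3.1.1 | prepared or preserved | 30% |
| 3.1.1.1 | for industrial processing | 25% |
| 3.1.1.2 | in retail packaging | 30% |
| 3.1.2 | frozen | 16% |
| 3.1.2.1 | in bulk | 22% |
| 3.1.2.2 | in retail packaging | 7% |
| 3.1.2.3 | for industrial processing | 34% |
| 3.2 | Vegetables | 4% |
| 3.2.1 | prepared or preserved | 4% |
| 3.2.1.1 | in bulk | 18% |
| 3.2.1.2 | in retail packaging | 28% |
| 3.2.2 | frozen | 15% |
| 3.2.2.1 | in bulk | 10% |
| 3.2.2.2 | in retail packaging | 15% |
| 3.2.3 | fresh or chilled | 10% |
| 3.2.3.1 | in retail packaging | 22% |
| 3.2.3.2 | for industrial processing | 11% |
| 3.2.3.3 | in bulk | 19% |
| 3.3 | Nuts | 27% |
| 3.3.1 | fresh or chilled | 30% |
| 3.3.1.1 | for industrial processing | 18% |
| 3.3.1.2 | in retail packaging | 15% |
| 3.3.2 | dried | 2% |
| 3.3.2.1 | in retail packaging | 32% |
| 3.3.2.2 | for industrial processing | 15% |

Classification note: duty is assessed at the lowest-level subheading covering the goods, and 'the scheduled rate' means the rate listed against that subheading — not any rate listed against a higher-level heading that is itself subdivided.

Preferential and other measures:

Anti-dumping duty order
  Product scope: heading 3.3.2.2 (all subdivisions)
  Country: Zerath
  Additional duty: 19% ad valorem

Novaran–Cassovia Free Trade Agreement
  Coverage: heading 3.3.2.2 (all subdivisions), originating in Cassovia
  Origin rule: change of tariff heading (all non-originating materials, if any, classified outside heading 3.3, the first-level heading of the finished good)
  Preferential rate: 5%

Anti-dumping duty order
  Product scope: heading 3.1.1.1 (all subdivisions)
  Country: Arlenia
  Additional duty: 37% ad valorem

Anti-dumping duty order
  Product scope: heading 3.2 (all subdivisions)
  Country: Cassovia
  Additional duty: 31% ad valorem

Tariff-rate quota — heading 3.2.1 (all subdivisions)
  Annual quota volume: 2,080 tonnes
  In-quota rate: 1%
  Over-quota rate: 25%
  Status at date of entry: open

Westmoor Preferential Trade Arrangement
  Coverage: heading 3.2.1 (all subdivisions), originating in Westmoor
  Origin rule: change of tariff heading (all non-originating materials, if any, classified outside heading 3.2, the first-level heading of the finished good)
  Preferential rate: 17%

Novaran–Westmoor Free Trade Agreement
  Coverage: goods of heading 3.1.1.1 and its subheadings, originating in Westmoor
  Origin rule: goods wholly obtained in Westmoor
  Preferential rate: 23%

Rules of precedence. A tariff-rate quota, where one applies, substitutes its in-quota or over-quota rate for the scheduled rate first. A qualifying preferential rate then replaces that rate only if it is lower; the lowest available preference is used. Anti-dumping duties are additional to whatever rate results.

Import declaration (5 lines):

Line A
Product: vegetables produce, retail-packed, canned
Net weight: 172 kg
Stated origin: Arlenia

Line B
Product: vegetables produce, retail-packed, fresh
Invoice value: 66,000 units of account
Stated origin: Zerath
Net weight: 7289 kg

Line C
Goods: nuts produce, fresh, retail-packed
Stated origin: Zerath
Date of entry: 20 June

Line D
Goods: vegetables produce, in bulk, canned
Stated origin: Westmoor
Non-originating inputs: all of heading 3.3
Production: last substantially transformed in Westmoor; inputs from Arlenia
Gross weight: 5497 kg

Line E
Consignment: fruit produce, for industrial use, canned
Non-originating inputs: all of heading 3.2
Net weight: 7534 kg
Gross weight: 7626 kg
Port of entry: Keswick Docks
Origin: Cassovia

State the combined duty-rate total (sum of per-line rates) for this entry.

64%

Line A: vegetables → 3.2; canned → 3.2.1; retail-packed → 3.2.1.2. Scheduled 28%. quota on 3.2.1 open → in-quota 1%. → 1%.
Line B: vegetables → 3.2; fresh → 3.2.3; retail-packed → 3.2.3.1. Scheduled 22%. No special measure applies. → 22%.
Line C: nuts → 3.3; fresh → 3.3.1; retail-packed → 3.3.1.2. Scheduled 15%. No special measure applies. → 15%.
Line D: vegetables → 3.2; canned → 3.2.1; in bulk → 3.2.1.1. Scheduled 18%. quota on 3.2.1 open → in-quota 1%; Westmoor agreement on 3.2.1: CTH met → 17% available; Westmoor agreement on 3.1.1.1: 3.2.1.1 not covered; preference 17% not lower than 1% → no reduction. → 1%.
Line E: fruit → 3.1; canned → 3.1.1; for industrial use → 3.1.1.1. Scheduled 25%. Cassovia agreement on 3.3.2.2: 3.1.1.1 not covered. → 25%.
Sum: 1% + 22% + 15% + 1% + 25% = 64%.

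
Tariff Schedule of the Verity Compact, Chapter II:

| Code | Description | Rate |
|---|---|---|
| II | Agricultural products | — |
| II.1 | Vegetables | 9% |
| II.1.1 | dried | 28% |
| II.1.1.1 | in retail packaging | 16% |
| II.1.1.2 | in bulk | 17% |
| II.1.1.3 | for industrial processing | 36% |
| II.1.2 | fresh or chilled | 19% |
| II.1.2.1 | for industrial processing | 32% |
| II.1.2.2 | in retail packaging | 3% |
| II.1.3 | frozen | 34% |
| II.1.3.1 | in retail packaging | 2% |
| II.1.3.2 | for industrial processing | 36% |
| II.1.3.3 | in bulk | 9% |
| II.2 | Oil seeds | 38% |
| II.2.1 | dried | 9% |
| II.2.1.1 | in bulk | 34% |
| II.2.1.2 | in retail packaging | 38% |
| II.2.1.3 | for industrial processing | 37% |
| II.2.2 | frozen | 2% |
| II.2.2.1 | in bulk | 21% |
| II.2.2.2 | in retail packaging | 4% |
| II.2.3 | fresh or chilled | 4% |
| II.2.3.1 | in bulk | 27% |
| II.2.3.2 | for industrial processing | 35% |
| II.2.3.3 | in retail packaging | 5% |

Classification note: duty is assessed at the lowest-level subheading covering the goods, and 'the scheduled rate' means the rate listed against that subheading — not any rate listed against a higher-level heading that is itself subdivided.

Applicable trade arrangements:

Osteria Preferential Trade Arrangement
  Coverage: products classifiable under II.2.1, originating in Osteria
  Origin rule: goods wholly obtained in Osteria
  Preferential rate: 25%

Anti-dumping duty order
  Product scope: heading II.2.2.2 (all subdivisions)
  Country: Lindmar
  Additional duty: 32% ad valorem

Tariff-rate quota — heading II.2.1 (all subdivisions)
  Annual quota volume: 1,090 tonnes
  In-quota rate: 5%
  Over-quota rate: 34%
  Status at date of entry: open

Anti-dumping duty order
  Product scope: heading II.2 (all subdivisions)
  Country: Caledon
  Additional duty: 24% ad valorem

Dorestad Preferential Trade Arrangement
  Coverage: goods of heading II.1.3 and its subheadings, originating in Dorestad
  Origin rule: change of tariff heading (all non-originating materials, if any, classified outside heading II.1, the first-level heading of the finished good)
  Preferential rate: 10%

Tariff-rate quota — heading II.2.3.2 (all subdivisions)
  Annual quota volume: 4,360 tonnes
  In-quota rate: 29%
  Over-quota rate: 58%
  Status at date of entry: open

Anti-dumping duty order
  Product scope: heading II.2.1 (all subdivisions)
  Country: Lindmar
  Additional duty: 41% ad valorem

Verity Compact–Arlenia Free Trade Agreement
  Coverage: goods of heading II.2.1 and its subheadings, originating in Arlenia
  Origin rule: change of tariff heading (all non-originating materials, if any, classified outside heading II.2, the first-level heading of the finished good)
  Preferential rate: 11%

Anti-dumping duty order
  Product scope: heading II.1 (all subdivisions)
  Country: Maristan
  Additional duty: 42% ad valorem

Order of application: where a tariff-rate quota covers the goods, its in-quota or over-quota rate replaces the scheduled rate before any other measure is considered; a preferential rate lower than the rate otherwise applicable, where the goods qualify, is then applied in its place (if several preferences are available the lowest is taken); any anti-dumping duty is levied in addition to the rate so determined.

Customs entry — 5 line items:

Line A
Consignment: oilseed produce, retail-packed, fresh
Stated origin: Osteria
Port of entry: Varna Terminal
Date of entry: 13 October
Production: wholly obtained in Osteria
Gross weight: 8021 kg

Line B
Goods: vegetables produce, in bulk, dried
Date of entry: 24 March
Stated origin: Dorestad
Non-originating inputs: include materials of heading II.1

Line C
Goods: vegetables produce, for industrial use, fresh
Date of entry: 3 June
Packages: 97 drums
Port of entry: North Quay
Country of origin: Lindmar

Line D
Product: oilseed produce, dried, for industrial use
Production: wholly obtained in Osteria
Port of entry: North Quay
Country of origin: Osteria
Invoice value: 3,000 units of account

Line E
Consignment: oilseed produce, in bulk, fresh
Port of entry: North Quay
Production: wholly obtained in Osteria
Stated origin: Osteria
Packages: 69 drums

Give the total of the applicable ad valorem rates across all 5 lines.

Line A: oilseed → II.2; fresh → II.2.3; retail-packed → II.2.3.3. Scheduled 5%. Osteria agreement on II.2.1: II.2.3.3 not covered. → 5%.
Line B: vegetables → II.1; dried → II.1.1; in bulk → II.1.1.2. Scheduled 17%. Dorestad agreement on II.1.3: II.1.1.2 not covered. → 17%.
Line C: vegetables → II.1; fresh → II.1.2; for industrial use → II.1.2.1. Scheduled 32%. No special measure applies. → 32%.
Line D: oilseed → II.2; dried → II.2.1; for industrial use → II.2.1.3. Scheduled 37%. quota on II.2.1 open → in-quota 5%; Osteria agreement on II.2.1: wholly obtained → 25% available; preference 25% not lower than 5% → no reduction. → 5%.
Line E: oilseed → II.2; fresh → II.2.3; in bulk → II.2.3.1. Scheduled 27%. Osteria agreement on II.2.1: II.2.3.1 not covered. → 27%.
Sum: 5% + 17% + 32% + 5% + 27% = 86%.

86%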